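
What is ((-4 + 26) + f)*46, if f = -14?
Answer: 368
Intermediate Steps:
((-4 + 26) + f)*46 = ((-4 + 26) - 14)*46 = (22 - 14)*46 = 8*46 = 368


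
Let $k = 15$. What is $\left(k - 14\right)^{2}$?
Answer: $1$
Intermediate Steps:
$\left(k - 14\right)^{2} = \left(15 - 14\right)^{2} = 1^{2} = 1$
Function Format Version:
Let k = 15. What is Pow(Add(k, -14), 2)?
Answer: 1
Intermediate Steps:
Pow(Add(k, -14), 2) = Pow(Add(15, -14), 2) = Pow(1, 2) = 1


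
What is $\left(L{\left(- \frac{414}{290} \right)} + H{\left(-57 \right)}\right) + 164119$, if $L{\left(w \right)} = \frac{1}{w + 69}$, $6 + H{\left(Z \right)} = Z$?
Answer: $\frac{1607420833}{9798} \approx 1.6406 \cdot 10^{5}$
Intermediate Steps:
$H{\left(Z \right)} = -6 + Z$
$L{\left(w \right)} = \frac{1}{69 + w}$
$\left(L{\left(- \frac{414}{290} \right)} + H{\left(-57 \right)}\right) + 164119 = \left(\frac{1}{69 - \frac{414}{290}} - 63\right) + 164119 = \left(\frac{1}{69 - \frac{207}{145}} - 63\right) + 164119 = \left(\frac{1}{\frac{9798}{145}} - 63\right) + 164119 = \left(\frac{145}{9798} - 63\right) + 164119 = - \frac{617129}{9798} + 164119 = \frac{1607420833}{9798}$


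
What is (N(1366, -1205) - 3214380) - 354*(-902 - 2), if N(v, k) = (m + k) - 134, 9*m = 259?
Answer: -26061068/9 ≈ -2.8957e+6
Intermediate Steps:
m = 259/9 (m = (⅑)*259 = 259/9 ≈ 28.778)
N(v, k) = -947/9 + k (N(v, k) = (259/9 + k) - 134 = -947/9 + k)
(N(1366, -1205) - 3214380) - 354*(-902 - 2) = ((-947/9 - 1205) - 3214380) - 354*(-902 - 2) = (-11792/9 - 3214380) - 354*(-904) = -28941212/9 + 320016 = -26061068/9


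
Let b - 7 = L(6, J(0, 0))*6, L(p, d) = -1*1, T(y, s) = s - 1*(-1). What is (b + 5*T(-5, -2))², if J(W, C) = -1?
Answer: 16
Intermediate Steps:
T(y, s) = 1 + s (T(y, s) = s + 1 = 1 + s)
L(p, d) = -1
b = 1 (b = 7 - 1*6 = 7 - 6 = 1)
(b + 5*T(-5, -2))² = (1 + 5*(1 - 2))² = (1 + 5*(-1))² = (1 - 5)² = (-4)² = 16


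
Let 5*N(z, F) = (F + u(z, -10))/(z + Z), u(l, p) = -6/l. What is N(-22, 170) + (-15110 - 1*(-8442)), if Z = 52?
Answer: -11000327/1650 ≈ -6666.9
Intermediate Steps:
N(z, F) = (F - 6/z)/(5*(52 + z)) (N(z, F) = ((F - 6/z)/(z + 52))/5 = ((F - 6/z)/(52 + z))/5 = (F - 6/z)/(5*(52 + z)))
N(-22, 170) + (-15110 - 1*(-8442)) = (1/5)*(-6 + 170*(-22))/(-22*(52 - 22)) + (-15110 - 1*(-8442)) = (1/5)*(-1/22)*(-6 - 3740)/30 + (-15110 + 8442) = (1/5)*(-1/22)*(1/30)*(-3746) - 6668 = 1873/1650 - 6668 = -11000327/1650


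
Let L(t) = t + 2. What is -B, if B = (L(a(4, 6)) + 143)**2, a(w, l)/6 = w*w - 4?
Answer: -47089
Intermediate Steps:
a(w, l) = -24 + 6*w**2 (a(w, l) = 6*(w*w - 4) = 6*(w**2 - 4) = 6*(-4 + w**2) = -24 + 6*w**2)
L(t) = 2 + t
B = 47089 (B = ((2 + (-24 + 6*4**2)) + 143)**2 = ((2 + (-24 + 6*16)) + 143)**2 = ((2 + (-24 + 96)) + 143)**2 = ((2 + 72) + 143)**2 = (74 + 143)**2 = 217**2 = 47089)
-B = -1*47089 = -47089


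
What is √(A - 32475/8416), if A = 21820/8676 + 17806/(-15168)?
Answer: I*√2272472957082758/30043542 ≈ 1.5867*I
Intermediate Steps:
A = 7353371/5483232 (A = 21820*(1/8676) + 17806*(-1/15168) = 5455/2169 - 8903/7584 = 7353371/5483232 ≈ 1.3411)
√(A - 32475/8416) = √(7353371/5483232 - 32475/8416) = √(-226917947/90130626) = I*√2272472957082758/30043542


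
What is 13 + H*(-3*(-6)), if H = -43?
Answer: -761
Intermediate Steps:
13 + H*(-3*(-6)) = 13 - (-129)*(-6) = 13 - 43*18 = 13 - 774 = -761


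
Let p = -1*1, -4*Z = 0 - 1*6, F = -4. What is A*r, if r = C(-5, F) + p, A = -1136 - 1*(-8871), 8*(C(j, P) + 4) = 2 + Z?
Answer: -564655/16 ≈ -35291.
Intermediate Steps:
Z = 3/2 (Z = -(0 - 1*6)/4 = -(0 - 6)/4 = -¼*(-6) = 3/2 ≈ 1.5000)
p = -1
C(j, P) = -57/16 (C(j, P) = -4 + (2 + 3/2)/8 = -4 + (⅛)*(7/2) = -4 + 7/16 = -57/16)
A = 7735 (A = -1136 + 8871 = 7735)
r = -73/16 (r = -57/16 - 1 = -73/16 ≈ -4.5625)
A*r = 7735*(-73/16) = -564655/16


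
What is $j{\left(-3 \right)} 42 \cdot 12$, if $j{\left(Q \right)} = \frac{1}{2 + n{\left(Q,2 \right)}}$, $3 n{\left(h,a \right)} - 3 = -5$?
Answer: $378$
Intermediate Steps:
$n{\left(h,a \right)} = - \frac{2}{3}$ ($n{\left(h,a \right)} = 1 + \frac{1}{3} \left(-5\right) = 1 - \frac{5}{3} = - \frac{2}{3}$)
$j{\left(Q \right)} = \frac{3}{4}$ ($j{\left(Q \right)} = \frac{1}{2 - \frac{2}{3}} = \frac{1}{\frac{4}{3}} = \frac{3}{4}$)
$j{\left(-3 \right)} 42 \cdot 12 = \frac{3}{4} \cdot 42 \cdot 12 = \frac{63}{2} \cdot 12 = 378$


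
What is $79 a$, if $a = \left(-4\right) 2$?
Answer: $-632$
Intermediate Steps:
$a = -8$
$79 a = 79 \left(-8\right) = -632$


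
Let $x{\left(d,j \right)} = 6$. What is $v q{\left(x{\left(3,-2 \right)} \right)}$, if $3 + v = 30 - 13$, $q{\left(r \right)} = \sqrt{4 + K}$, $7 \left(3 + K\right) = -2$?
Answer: $2 \sqrt{35} \approx 11.832$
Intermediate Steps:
$K = - \frac{23}{7}$ ($K = -3 + \frac{1}{7} \left(-2\right) = -3 - \frac{2}{7} = - \frac{23}{7} \approx -3.2857$)
$q{\left(r \right)} = \frac{\sqrt{35}}{7}$ ($q{\left(r \right)} = \sqrt{4 - \frac{23}{7}} = \sqrt{\frac{5}{7}} = \frac{\sqrt{35}}{7}$)
$v = 14$ ($v = -3 + \left(30 - 13\right) = -3 + 17 = 14$)
$v q{\left(x{\left(3,-2 \right)} \right)} = 14 \frac{\sqrt{35}}{7} = 2 \sqrt{35}$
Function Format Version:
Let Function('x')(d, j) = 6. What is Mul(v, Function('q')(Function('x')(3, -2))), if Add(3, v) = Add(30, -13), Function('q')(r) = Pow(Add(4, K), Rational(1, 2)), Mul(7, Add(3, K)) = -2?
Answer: Mul(2, Pow(35, Rational(1, 2))) ≈ 11.832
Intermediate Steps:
K = Rational(-23, 7) (K = Add(-3, Mul(Rational(1, 7), -2)) = Add(-3, Rational(-2, 7)) = Rational(-23, 7) ≈ -3.2857)
Function('q')(r) = Mul(Rational(1, 7), Pow(35, Rational(1, 2))) (Function('q')(r) = Pow(Add(4, Rational(-23, 7)), Rational(1, 2)) = Pow(Rational(5, 7), Rational(1, 2)) = Mul(Rational(1, 7), Pow(35, Rational(1, 2))))
v = 14 (v = Add(-3, Add(30, -13)) = Add(-3, 17) = 14)
Mul(v, Function('q')(Function('x')(3, -2))) = Mul(14, Mul(Rational(1, 7), Pow(35, Rational(1, 2)))) = Mul(2, Pow(35, Rational(1, 2)))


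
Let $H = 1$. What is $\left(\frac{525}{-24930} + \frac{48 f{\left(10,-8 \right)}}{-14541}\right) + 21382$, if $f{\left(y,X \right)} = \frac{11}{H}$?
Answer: $\frac{172246814591}{8055714} \approx 21382.0$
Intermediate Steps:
$f{\left(y,X \right)} = 11$ ($f{\left(y,X \right)} = \frac{11}{1} = 11 \cdot 1 = 11$)
$\left(\frac{525}{-24930} + \frac{48 f{\left(10,-8 \right)}}{-14541}\right) + 21382 = \left(\frac{525}{-24930} + \frac{48 \cdot 11}{-14541}\right) + 21382 = \left(525 \left(- \frac{1}{24930}\right) + 528 \left(- \frac{1}{14541}\right)\right) + 21382 = \left(- \frac{35}{1662} - \frac{176}{4847}\right) + 21382 = - \frac{462157}{8055714} + 21382 = \frac{172246814591}{8055714}$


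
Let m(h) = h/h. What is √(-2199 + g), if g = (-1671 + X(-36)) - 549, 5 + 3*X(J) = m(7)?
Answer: I*√39783/3 ≈ 66.486*I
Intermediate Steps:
m(h) = 1
X(J) = -4/3 (X(J) = -5/3 + (⅓)*1 = -5/3 + ⅓ = -4/3)
g = -6664/3 (g = (-1671 - 4/3) - 549 = -5017/3 - 549 = -6664/3 ≈ -2221.3)
√(-2199 + g) = √(-2199 - 6664/3) = √(-13261/3) = I*√39783/3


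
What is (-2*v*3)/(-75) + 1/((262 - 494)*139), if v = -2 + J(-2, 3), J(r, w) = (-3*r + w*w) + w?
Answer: 1031911/806200 ≈ 1.2800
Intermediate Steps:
J(r, w) = w + w² - 3*r (J(r, w) = (-3*r + w²) + w = (w² - 3*r) + w = w + w² - 3*r)
v = 16 (v = -2 + (3 + 3² - 3*(-2)) = -2 + (3 + 9 + 6) = -2 + 18 = 16)
(-2*v*3)/(-75) + 1/((262 - 494)*139) = (-2*16*3)/(-75) + 1/((262 - 494)*139) = -32*3*(-1/75) + (1/139)/(-232) = -96*(-1/75) - 1/232*1/139 = 32/25 - 1/32248 = 1031911/806200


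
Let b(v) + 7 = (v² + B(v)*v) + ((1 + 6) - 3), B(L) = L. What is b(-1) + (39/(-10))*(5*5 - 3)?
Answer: -434/5 ≈ -86.800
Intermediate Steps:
b(v) = -3 + 2*v² (b(v) = -7 + ((v² + v*v) + ((1 + 6) - 3)) = -7 + ((v² + v²) + (7 - 3)) = -7 + (2*v² + 4) = -7 + (4 + 2*v²) = -3 + 2*v²)
b(-1) + (39/(-10))*(5*5 - 3) = (-3 + 2*(-1)²) + (39/(-10))*(5*5 - 3) = (-3 + 2*1) + (39*(-⅒))*(25 - 3) = (-3 + 2) - 39/10*22 = -1 - 429/5 = -434/5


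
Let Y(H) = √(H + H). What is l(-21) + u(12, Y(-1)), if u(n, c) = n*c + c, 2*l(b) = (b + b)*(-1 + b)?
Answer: 462 + 13*I*√2 ≈ 462.0 + 18.385*I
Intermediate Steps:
l(b) = b*(-1 + b) (l(b) = ((b + b)*(-1 + b))/2 = ((2*b)*(-1 + b))/2 = (2*b*(-1 + b))/2 = b*(-1 + b))
Y(H) = √2*√H (Y(H) = √(2*H) = √2*√H)
u(n, c) = c + c*n (u(n, c) = c*n + c = c + c*n)
l(-21) + u(12, Y(-1)) = -21*(-1 - 21) + (√2*√(-1))*(1 + 12) = -21*(-22) + (√2*I)*13 = 462 + (I*√2)*13 = 462 + 13*I*√2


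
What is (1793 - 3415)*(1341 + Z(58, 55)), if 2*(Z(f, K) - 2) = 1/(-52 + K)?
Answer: -6535849/3 ≈ -2.1786e+6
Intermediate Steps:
Z(f, K) = 2 + 1/(2*(-52 + K))
(1793 - 3415)*(1341 + Z(58, 55)) = (1793 - 3415)*(1341 + (-207 + 4*55)/(2*(-52 + 55))) = -1622*(1341 + (1/2)*(-207 + 220)/3) = -1622*(1341 + (1/2)*(1/3)*13) = -1622*(1341 + 13/6) = -1622*8059/6 = -6535849/3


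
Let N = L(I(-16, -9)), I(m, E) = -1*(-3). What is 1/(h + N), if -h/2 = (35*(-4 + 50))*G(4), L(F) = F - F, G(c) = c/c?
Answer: -1/3220 ≈ -0.00031056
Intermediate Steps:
I(m, E) = 3
G(c) = 1
L(F) = 0
N = 0
h = -3220 (h = -2*35*(-4 + 50) = -2*35*46 = -3220 ≈ -3220.0)
1/(h + N) = 1/(-3220 + 0) = 1/(-3220) = -1/3220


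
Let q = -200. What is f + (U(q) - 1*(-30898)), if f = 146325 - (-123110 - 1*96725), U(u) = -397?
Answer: 396661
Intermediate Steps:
f = 366160 (f = 146325 - (-123110 - 96725) = 146325 - 1*(-219835) = 146325 + 219835 = 366160)
f + (U(q) - 1*(-30898)) = 366160 + (-397 - 1*(-30898)) = 366160 + (-397 + 30898) = 366160 + 30501 = 396661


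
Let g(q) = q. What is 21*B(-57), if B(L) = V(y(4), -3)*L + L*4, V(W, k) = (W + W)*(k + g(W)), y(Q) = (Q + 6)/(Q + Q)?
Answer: 3591/8 ≈ 448.88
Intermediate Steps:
y(Q) = (6 + Q)/(2*Q) (y(Q) = (6 + Q)/((2*Q)) = (6 + Q)*(1/(2*Q)) = (6 + Q)/(2*Q))
V(W, k) = 2*W*(W + k) (V(W, k) = (W + W)*(k + W) = (2*W)*(W + k) = 2*W*(W + k))
B(L) = -3*L/8 (B(L) = (2*((½)*(6 + 4)/4)*((½)*(6 + 4)/4 - 3))*L + L*4 = (2*((½)*(¼)*10)*((½)*(¼)*10 - 3))*L + 4*L = (2*(5/4)*(5/4 - 3))*L + 4*L = (2*(5/4)*(-7/4))*L + 4*L = -35*L/8 + 4*L = -3*L/8)
21*B(-57) = 21*(-3/8*(-57)) = 21*(171/8) = 3591/8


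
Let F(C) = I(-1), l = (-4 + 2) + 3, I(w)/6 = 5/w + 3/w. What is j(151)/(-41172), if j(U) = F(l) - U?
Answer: 199/41172 ≈ 0.0048334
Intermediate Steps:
I(w) = 48/w (I(w) = 6*(5/w + 3/w) = 6*(8/w) = 48/w)
l = 1 (l = -2 + 3 = 1)
F(C) = -48 (F(C) = 48/(-1) = 48*(-1) = -48)
j(U) = -48 - U
j(151)/(-41172) = (-48 - 1*151)/(-41172) = (-48 - 151)*(-1/41172) = -199*(-1/41172) = 199/41172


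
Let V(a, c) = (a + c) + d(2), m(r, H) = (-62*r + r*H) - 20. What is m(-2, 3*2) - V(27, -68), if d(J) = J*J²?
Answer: 125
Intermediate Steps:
m(r, H) = -20 - 62*r + H*r (m(r, H) = (-62*r + H*r) - 20 = -20 - 62*r + H*r)
d(J) = J³
V(a, c) = 8 + a + c (V(a, c) = (a + c) + 2³ = (a + c) + 8 = 8 + a + c)
m(-2, 3*2) - V(27, -68) = (-20 - 62*(-2) + (3*2)*(-2)) - (8 + 27 - 68) = (-20 + 124 + 6*(-2)) - 1*(-33) = (-20 + 124 - 12) + 33 = 92 + 33 = 125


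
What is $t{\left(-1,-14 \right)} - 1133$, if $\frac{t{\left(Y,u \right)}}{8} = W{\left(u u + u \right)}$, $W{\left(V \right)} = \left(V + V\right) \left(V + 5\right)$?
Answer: $543411$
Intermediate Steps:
$W{\left(V \right)} = 2 V \left(5 + V\right)$
$t{\left(Y,u \right)} = 16 \left(u + u^{2}\right) \left(5 + u + u^{2}\right)$ ($t{\left(Y,u \right)} = 8 \cdot 2 \left(u u + u\right) \left(5 + \left(u u + u\right)\right) = 8 \cdot 2 \left(u^{2} + u\right) \left(5 + \left(u^{2} + u\right)\right) = 8 \cdot 2 \left(u + u^{2}\right) \left(5 + \left(u + u^{2}\right)\right) = 8 \cdot 2 \left(u + u^{2}\right) \left(5 + u + u^{2}\right) = 16 \left(u + u^{2}\right) \left(5 + u + u^{2}\right)$)
$t{\left(-1,-14 \right)} - 1133 = 16 \left(-14\right) \left(1 - 14\right) \left(5 - 14 \left(1 - 14\right)\right) - 1133 = 16 \left(-14\right) \left(-13\right) \left(5 - -182\right) - 1133 = 16 \left(-14\right) \left(-13\right) \left(5 + 182\right) - 1133 = 16 \left(-14\right) \left(-13\right) 187 - 1133 = 544544 - 1133 = 543411$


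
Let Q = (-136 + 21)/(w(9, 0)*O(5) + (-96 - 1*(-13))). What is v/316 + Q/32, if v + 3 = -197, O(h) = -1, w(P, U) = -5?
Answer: -115715/197184 ≈ -0.58684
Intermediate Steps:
v = -200 (v = -3 - 197 = -200)
Q = 115/78 (Q = (-136 + 21)/(-5*(-1) + (-96 - 1*(-13))) = -115/(5 + (-96 + 13)) = -115/(5 - 83) = -115/(-78) = -115*(-1/78) = 115/78 ≈ 1.4744)
v/316 + Q/32 = -200/316 + (115/78)/32 = -200*1/316 + (115/78)*(1/32) = -50/79 + 115/2496 = -115715/197184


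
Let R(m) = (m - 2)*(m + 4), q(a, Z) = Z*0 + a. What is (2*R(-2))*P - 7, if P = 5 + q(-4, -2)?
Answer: -23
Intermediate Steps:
q(a, Z) = a (q(a, Z) = 0 + a = a)
R(m) = (-2 + m)*(4 + m)
P = 1 (P = 5 - 4 = 1)
(2*R(-2))*P - 7 = (2*(-8 + (-2)² + 2*(-2)))*1 - 7 = (2*(-8 + 4 - 4))*1 - 7 = (2*(-8))*1 - 7 = -16*1 - 7 = -16 - 7 = -23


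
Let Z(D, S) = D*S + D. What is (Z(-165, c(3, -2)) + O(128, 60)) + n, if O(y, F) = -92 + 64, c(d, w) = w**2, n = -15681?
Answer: -16534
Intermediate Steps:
O(y, F) = -28
Z(D, S) = D + D*S
(Z(-165, c(3, -2)) + O(128, 60)) + n = (-165*(1 + (-2)**2) - 28) - 15681 = (-165*(1 + 4) - 28) - 15681 = (-165*5 - 28) - 15681 = (-825 - 28) - 15681 = -853 - 15681 = -16534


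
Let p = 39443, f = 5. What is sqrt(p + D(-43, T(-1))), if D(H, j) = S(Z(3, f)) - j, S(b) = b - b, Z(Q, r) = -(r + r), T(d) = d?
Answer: 2*sqrt(9861) ≈ 198.61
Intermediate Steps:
Z(Q, r) = -2*r
S(b) = 0
D(H, j) = -j (D(H, j) = 0 - j = -j)
sqrt(p + D(-43, T(-1))) = sqrt(39443 - 1*(-1)) = sqrt(39443 + 1) = sqrt(39444) = 2*sqrt(9861)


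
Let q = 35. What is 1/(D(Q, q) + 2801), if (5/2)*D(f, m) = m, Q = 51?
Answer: 1/2815 ≈ 0.00035524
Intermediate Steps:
D(f, m) = 2*m/5
1/(D(Q, q) + 2801) = 1/((⅖)*35 + 2801) = 1/(14 + 2801) = 1/2815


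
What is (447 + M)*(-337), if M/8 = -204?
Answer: 399345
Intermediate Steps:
M = -1632 (M = 8*(-204) = -1632)
(447 + M)*(-337) = (447 - 1632)*(-337) = -1185*(-337) = 399345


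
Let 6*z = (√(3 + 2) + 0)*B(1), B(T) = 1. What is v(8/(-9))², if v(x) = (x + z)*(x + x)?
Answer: 19264/6561 - 2048*√5/2187 ≈ 0.84219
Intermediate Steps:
z = √5/6 (z = ((√(3 + 2) + 0)*1)/6 = ((√5 + 0)*1)/6 = (√5*1)/6 = √5/6 ≈ 0.37268)
v(x) = 2*x*(x + √5/6) (v(x) = (x + √5/6)*(x + x) = (x + √5/6)*(2*x) = 2*x*(x + √5/6))
v(8/(-9))² = ((8/(-9))*(√5 + 6*(8/(-9)))/3)² = ((8*(-⅑))*(√5 + 6*(8*(-⅑)))/3)² = ((⅓)*(-8/9)*(√5 + 6*(-8/9)))² = ((⅓)*(-8/9)*(√5 - 16/3))² = ((⅓)*(-8/9)*(-16/3 + √5))² = (128/81 - 8*√5/27)²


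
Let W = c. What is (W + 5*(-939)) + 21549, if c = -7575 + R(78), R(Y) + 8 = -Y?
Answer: 9193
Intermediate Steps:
R(Y) = -8 - Y
c = -7661 (c = -7575 + (-8 - 1*78) = -7575 + (-8 - 78) = -7575 - 86 = -7661)
W = -7661
(W + 5*(-939)) + 21549 = (-7661 + 5*(-939)) + 21549 = (-7661 - 4695) + 21549 = -12356 + 21549 = 9193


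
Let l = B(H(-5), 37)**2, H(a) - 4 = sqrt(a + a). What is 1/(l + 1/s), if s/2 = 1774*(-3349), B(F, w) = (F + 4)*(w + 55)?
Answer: -11882252*I/(-5430854570111*I + 1609142094848*sqrt(10)) ≈ 1.1651e-6 - 1.0916e-6*I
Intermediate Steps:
H(a) = 4 + sqrt(2)*sqrt(a) (H(a) = 4 + sqrt(a + a) = 4 + sqrt(2*a) = 4 + sqrt(2)*sqrt(a))
B(F, w) = (4 + F)*(55 + w)
s = -11882252 (s = 2*(1774*(-3349)) = 2*(-5941126) = -11882252)
l = (736 + 92*I*sqrt(10))**2 (l = (220 + 4*37 + 55*(4 + sqrt(2)*sqrt(-5)) + (4 + sqrt(2)*sqrt(-5))*37)**2 = (220 + 148 + 55*(4 + sqrt(2)*(I*sqrt(5))) + (4 + sqrt(2)*(I*sqrt(5)))*37)**2 = (220 + 148 + 55*(4 + I*sqrt(10)) + (4 + I*sqrt(10))*37)**2 = (220 + 148 + (220 + 55*I*sqrt(10)) + (148 + 37*I*sqrt(10)))**2 = (736 + 92*I*sqrt(10))**2 ≈ 4.5706e+5 + 4.2825e+5*I)
1/(l + 1/s) = 1/((457056 + 135424*I*sqrt(10)) + 1/(-11882252)) = 1/((457056 + 135424*I*sqrt(10)) - 1/11882252) = 1/(5430854570111/11882252 + 135424*I*sqrt(10))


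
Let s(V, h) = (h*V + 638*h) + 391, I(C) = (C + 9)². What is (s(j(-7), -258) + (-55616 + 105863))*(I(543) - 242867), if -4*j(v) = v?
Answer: -14150469895/2 ≈ -7.0752e+9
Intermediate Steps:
j(v) = -v/4
I(C) = (9 + C)²
s(V, h) = 391 + 638*h + V*h (s(V, h) = (V*h + 638*h) + 391 = (638*h + V*h) + 391 = 391 + 638*h + V*h)
(s(j(-7), -258) + (-55616 + 105863))*(I(543) - 242867) = ((391 + 638*(-258) - ¼*(-7)*(-258)) + (-55616 + 105863))*((9 + 543)² - 242867) = ((391 - 164604 + (7/4)*(-258)) + 50247)*(552² - 242867) = ((391 - 164604 - 903/2) + 50247)*(304704 - 242867) = (-329329/2 + 50247)*61837 = -228835/2*61837 = -14150469895/2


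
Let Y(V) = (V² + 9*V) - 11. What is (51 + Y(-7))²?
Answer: 676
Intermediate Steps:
Y(V) = -11 + V² + 9*V
(51 + Y(-7))² = (51 + (-11 + (-7)² + 9*(-7)))² = (51 + (-11 + 49 - 63))² = (51 - 25)² = 26² = 676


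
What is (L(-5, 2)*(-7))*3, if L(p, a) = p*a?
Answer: 210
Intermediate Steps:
L(p, a) = a*p
(L(-5, 2)*(-7))*3 = ((2*(-5))*(-7))*3 = -10*(-7)*3 = 70*3 = 210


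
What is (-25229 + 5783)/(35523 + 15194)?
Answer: -19446/50717 ≈ -0.38342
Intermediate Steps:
(-25229 + 5783)/(35523 + 15194) = -19446/50717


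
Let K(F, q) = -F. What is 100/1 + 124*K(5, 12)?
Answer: -520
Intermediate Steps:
100/1 + 124*K(5, 12) = 100/1 + 124*(-1*5) = 100*1 + 124*(-5) = 100 - 620 = -520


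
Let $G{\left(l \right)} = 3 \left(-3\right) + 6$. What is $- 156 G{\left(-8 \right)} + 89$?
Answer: $557$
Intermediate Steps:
$G{\left(l \right)} = -3$ ($G{\left(l \right)} = -9 + 6 = -3$)
$- 156 G{\left(-8 \right)} + 89 = \left(-156\right) \left(-3\right) + 89 = 468 + 89 = 557$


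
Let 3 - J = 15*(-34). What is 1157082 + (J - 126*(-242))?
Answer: 1188087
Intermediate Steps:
J = 513 (J = 3 - 15*(-34) = 3 - 1*(-510) = 3 + 510 = 513)
1157082 + (J - 126*(-242)) = 1157082 + (513 - 126*(-242)) = 1157082 + (513 + 30492) = 1157082 + 31005 = 1188087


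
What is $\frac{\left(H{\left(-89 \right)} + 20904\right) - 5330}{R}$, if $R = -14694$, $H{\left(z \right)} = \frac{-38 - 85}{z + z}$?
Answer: $- \frac{2772295}{2615532} \approx -1.0599$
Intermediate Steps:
$H{\left(z \right)} = - \frac{123}{2 z}$
$\frac{\left(H{\left(-89 \right)} + 20904\right) - 5330}{R} = \frac{\left(- \frac{123}{2 \left(-89\right)} + 20904\right) - 5330}{-14694} = \left(\left(\left(- \frac{123}{2}\right) \left(- \frac{1}{89}\right) + 20904\right) - 5330\right) \left(- \frac{1}{14694}\right) = \left(\left(\frac{123}{178} + 20904\right) - 5330\right) \left(- \frac{1}{14694}\right) = \left(\frac{3721035}{178} - 5330\right) \left(- \frac{1}{14694}\right) = \frac{2772295}{178} \left(- \frac{1}{14694}\right) = - \frac{2772295}{2615532}$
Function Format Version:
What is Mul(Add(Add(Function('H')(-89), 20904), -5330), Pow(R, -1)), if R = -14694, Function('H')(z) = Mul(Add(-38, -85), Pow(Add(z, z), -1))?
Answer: Rational(-2772295, 2615532) ≈ -1.0599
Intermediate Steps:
Function('H')(z) = Mul(Rational(-123, 2), Pow(z, -1)) (Function('H')(z) = Mul(-123, Pow(Mul(2, z), -1)) = Mul(-123, Mul(Rational(1, 2), Pow(z, -1))) = Mul(Rational(-123, 2), Pow(z, -1)))
Mul(Add(Add(Function('H')(-89), 20904), -5330), Pow(R, -1)) = Mul(Add(Add(Mul(Rational(-123, 2), Pow(-89, -1)), 20904), -5330), Pow(-14694, -1)) = Mul(Add(Add(Mul(Rational(-123, 2), Rational(-1, 89)), 20904), -5330), Rational(-1, 14694)) = Mul(Add(Add(Rational(123, 178), 20904), -5330), Rational(-1, 14694)) = Mul(Add(Rational(3721035, 178), -5330), Rational(-1, 14694)) = Mul(Rational(2772295, 178), Rational(-1, 14694)) = Rational(-2772295, 2615532)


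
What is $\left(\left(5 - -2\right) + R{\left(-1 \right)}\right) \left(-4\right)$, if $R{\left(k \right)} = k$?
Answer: $-24$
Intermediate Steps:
$\left(\left(5 - -2\right) + R{\left(-1 \right)}\right) \left(-4\right) = \left(\left(5 - -2\right) - 1\right) \left(-4\right) = \left(\left(5 + 2\right) - 1\right) \left(-4\right) = \left(7 - 1\right) \left(-4\right) = 6 \left(-4\right) = -24$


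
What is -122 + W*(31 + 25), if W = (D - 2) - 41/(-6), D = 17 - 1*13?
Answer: 1118/3 ≈ 372.67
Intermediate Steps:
D = 4 (D = 17 - 13 = 4)
W = 53/6 (W = (4 - 2) - 41/(-6) = 2 - 41*(-1/6) = 2 + 41/6 = 53/6 ≈ 8.8333)
-122 + W*(31 + 25) = -122 + 53*(31 + 25)/6 = -122 + (53/6)*56 = -122 + 1484/3 = 1118/3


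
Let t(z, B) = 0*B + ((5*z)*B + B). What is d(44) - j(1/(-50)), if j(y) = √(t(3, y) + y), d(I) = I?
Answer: 44 - I*√34/10 ≈ 44.0 - 0.5831*I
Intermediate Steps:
t(z, B) = B + 5*B*z (t(z, B) = 0 + (5*B*z + B) = 0 + (B + 5*B*z) = B + 5*B*z)
j(y) = √17*√y (j(y) = √(y*(1 + 5*3) + y) = √(y*(1 + 15) + y) = √(y*16 + y) = √(16*y + y) = √(17*y) = √17*√y)
d(44) - j(1/(-50)) = 44 - √17*√(1/(-50)) = 44 - √17*√(-1/50) = 44 - √17*I*√2/10 = 44 - I*√34/10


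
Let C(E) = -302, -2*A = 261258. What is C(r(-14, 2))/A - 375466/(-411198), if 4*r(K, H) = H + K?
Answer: 8195154985/8952397257 ≈ 0.91541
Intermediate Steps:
r(K, H) = H/4 + K/4 (r(K, H) = (H + K)/4 = H/4 + K/4)
A = -130629 (A = -½*261258 = -130629)
C(r(-14, 2))/A - 375466/(-411198) = -302/(-130629) - 375466/(-411198) = -302*(-1/130629) - 375466*(-1/411198) = 302/130629 + 187733/205599 = 8195154985/8952397257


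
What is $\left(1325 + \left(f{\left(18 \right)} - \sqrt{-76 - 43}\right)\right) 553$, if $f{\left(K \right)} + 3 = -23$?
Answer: $718347 - 553 i \sqrt{119} \approx 7.1835 \cdot 10^{5} - 6032.5 i$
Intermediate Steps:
$f{\left(K \right)} = -26$ ($f{\left(K \right)} = -3 - 23 = -26$)
$\left(1325 + \left(f{\left(18 \right)} - \sqrt{-76 - 43}\right)\right) 553 = \left(1325 - \left(26 + \sqrt{-76 - 43}\right)\right) 553 = \left(1325 - \left(26 + \sqrt{-119}\right)\right) 553 = \left(1325 - \left(26 + i \sqrt{119}\right)\right) 553 = \left(1299 - i \sqrt{119}\right) 553 = 718347 - 553 i \sqrt{119}$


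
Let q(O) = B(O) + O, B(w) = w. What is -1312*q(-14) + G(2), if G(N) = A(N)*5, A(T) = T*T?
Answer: 36756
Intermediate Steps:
A(T) = T**2
q(O) = 2*O (q(O) = O + O = 2*O)
G(N) = 5*N**2 (G(N) = N**2*5 = 5*N**2)
-1312*q(-14) + G(2) = -2624*(-14) + 5*2**2 = -1312*(-28) + 5*4 = 36736 + 20 = 36756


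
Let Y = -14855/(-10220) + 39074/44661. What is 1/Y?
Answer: 91287084/212555087 ≈ 0.42947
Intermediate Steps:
Y = 212555087/91287084 (Y = -14855*(-1/10220) + 39074*(1/44661) = 2971/2044 + 39074/44661 = 212555087/91287084 ≈ 2.3284)
1/Y = 1/(212555087/91287084) = 91287084/212555087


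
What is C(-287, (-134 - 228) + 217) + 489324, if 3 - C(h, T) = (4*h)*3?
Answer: 492771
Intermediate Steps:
C(h, T) = 3 - 12*h (C(h, T) = 3 - 4*h*3 = 3 - 12*h)
C(-287, (-134 - 228) + 217) + 489324 = (3 - 12*(-287)) + 489324 = (3 + 3444) + 489324 = 3447 + 489324 = 492771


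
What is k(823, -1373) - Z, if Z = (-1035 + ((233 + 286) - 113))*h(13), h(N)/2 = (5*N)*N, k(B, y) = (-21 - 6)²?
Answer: 1063739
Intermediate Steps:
k(B, y) = 729 (k(B, y) = (-27)² = 729)
h(N) = 10*N² (h(N) = 2*((5*N)*N) = 2*(5*N²) = 10*N²)
Z = -1063010 (Z = (-1035 + ((233 + 286) - 113))*(10*13²) = (-1035 + (519 - 113))*(10*169) = (-1035 + 406)*1690 = -629*1690 = -1063010)
k(823, -1373) - Z = 729 - 1*(-1063010) = 729 + 1063010 = 1063739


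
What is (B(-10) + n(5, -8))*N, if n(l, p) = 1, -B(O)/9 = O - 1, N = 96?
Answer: 9600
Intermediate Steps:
B(O) = 9 - 9*O (B(O) = -9*(O - 1) = -9*(-1 + O) = 9 - 9*O)
(B(-10) + n(5, -8))*N = ((9 - 9*(-10)) + 1)*96 = ((9 + 90) + 1)*96 = (99 + 1)*96 = 100*96 = 9600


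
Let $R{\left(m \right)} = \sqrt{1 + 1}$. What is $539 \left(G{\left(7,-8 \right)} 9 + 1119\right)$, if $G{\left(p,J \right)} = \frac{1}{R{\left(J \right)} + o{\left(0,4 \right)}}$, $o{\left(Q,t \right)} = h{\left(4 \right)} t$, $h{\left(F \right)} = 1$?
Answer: $604527 - \frac{693 \sqrt{2}}{2} \approx 6.0404 \cdot 10^{5}$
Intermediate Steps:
$R{\left(m \right)} = \sqrt{2}$
$o{\left(Q,t \right)} = t$ ($o{\left(Q,t \right)} = 1 t = t$)
$G{\left(p,J \right)} = \frac{1}{4 + \sqrt{2}}$ ($G{\left(p,J \right)} = \frac{1}{\sqrt{2} + 4} = \frac{1}{4 + \sqrt{2}}$)
$539 \left(G{\left(7,-8 \right)} 9 + 1119\right) = 539 \left(\left(\frac{2}{7} - \frac{\sqrt{2}}{14}\right) 9 + 1119\right) = 539 \left(\left(\frac{18}{7} - \frac{9 \sqrt{2}}{14}\right) + 1119\right) = 539 \left(\frac{7851}{7} - \frac{9 \sqrt{2}}{14}\right) = 604527 - \frac{693 \sqrt{2}}{2}$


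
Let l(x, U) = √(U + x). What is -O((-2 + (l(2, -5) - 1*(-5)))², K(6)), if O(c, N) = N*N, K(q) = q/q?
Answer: -1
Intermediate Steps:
K(q) = 1
O(c, N) = N²
-O((-2 + (l(2, -5) - 1*(-5)))², K(6)) = -1*1² = -1*1 = -1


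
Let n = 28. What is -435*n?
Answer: -12180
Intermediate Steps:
-435*n = -435*28 = -12180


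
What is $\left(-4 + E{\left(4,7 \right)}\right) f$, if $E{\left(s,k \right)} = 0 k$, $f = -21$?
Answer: $84$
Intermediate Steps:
$E{\left(s,k \right)} = 0$
$\left(-4 + E{\left(4,7 \right)}\right) f = \left(-4 + 0\right) \left(-21\right) = \left(-4\right) \left(-21\right) = 84$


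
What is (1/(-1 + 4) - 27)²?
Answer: 6400/9 ≈ 711.11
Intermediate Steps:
(1/(-1 + 4) - 27)² = (1/3 - 27)² = (⅓ - 27)² = (-80/3)² = 6400/9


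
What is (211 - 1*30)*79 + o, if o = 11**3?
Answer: 15630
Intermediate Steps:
o = 1331
(211 - 1*30)*79 + o = (211 - 1*30)*79 + 1331 = (211 - 30)*79 + 1331 = 181*79 + 1331 = 14299 + 1331 = 15630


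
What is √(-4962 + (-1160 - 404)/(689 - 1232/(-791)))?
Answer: I*√22080459246/2109 ≈ 70.458*I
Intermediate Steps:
√(-4962 + (-1160 - 404)/(689 - 1232/(-791))) = √(-4962 - 1564/(689 - 1232*(-1/791))) = √(-4962 - 1564/(689 + 176/113)) = √(-4962 - 1564/78033/113) = √(-4962 - 1564*113/78033) = √(-4962 - 176732/78033) = √(-387376478/78033) = I*√22080459246/2109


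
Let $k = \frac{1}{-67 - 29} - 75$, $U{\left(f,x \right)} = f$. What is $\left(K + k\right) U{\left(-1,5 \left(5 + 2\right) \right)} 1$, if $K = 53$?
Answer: $\frac{2113}{96} \approx 22.01$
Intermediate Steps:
$k = - \frac{7201}{96}$ ($k = \frac{1}{-96} - 75 = - \frac{1}{96} - 75 = - \frac{7201}{96} \approx -75.01$)
$\left(K + k\right) U{\left(-1,5 \left(5 + 2\right) \right)} 1 = \left(53 - \frac{7201}{96}\right) \left(\left(-1\right) 1\right) = \left(- \frac{2113}{96}\right) \left(-1\right) = \frac{2113}{96}$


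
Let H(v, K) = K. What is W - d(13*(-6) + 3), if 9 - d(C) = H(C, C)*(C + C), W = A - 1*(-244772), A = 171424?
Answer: 427437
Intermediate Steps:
W = 416196 (W = 171424 - 1*(-244772) = 171424 + 244772 = 416196)
d(C) = 9 - 2*C**2 (d(C) = 9 - C*(C + C) = 9 - C*2*C = 9 - 2*C**2)
W - d(13*(-6) + 3) = 416196 - (9 - 2*(13*(-6) + 3)**2) = 416196 - (9 - 2*(-78 + 3)**2) = 416196 - (9 - 2*(-75)**2) = 416196 - (9 - 2*5625) = 416196 - (9 - 11250) = 416196 - 1*(-11241) = 416196 + 11241 = 427437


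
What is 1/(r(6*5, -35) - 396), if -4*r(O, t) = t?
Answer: -4/1549 ≈ -0.0025823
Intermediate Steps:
r(O, t) = -t/4
1/(r(6*5, -35) - 396) = 1/(-1/4*(-35) - 396) = 1/(35/4 - 396) = 1/(-1549/4) = -4/1549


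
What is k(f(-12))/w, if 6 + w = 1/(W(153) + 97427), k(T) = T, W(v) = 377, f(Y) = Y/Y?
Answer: -97804/586823 ≈ -0.16667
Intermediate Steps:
f(Y) = 1
w = -586823/97804 (w = -6 + 1/(377 + 97427) = -6 + 1/97804 = -586823/97804 ≈ -6.0000)
k(f(-12))/w = 1/(-586823/97804) = 1*(-97804/586823) = -97804/586823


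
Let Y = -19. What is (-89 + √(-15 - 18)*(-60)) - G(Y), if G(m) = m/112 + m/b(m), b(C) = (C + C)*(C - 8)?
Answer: -268567/3024 - 60*I*√33 ≈ -88.812 - 344.67*I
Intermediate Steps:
b(C) = 2*C*(-8 + C) (b(C) = (2*C)*(-8 + C) = 2*C*(-8 + C))
G(m) = 1/(2*(-8 + m)) + m/112 (G(m) = m/112 + m/((2*m*(-8 + m))) = m*(1/112) + m*(1/(2*m*(-8 + m))) = m/112 + 1/(2*(-8 + m)) = 1/(2*(-8 + m)) + m/112)
(-89 + √(-15 - 18)*(-60)) - G(Y) = (-89 + √(-15 - 18)*(-60)) - (56 - 19*(-8 - 19))/(112*(-8 - 19)) = (-89 + √(-33)*(-60)) - (56 - 19*(-27))/(112*(-27)) = (-89 + (I*√33)*(-60)) - (-1)*(56 + 513)/(112*27) = (-89 - 60*I*√33) - (-1)*569/(112*27) = (-89 - 60*I*√33) - 1*(-569/3024) = (-89 - 60*I*√33) + 569/3024 = -268567/3024 - 60*I*√33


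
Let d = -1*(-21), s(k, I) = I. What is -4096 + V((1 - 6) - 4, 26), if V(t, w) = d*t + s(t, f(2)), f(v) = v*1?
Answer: -4283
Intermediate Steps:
f(v) = v
d = 21
V(t, w) = 2 + 21*t (V(t, w) = 21*t + 2 = 2 + 21*t)
-4096 + V((1 - 6) - 4, 26) = -4096 + (2 + 21*((1 - 6) - 4)) = -4096 + (2 + 21*(-5 - 4)) = -4096 + (2 + 21*(-9)) = -4096 + (2 - 189) = -4096 - 187 = -4283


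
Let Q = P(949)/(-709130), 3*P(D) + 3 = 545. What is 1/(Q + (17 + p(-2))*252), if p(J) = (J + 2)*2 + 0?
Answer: 1063695/4556869109 ≈ 0.00023343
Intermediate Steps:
p(J) = 4 + 2*J (p(J) = (2 + J)*2 + 0 = (4 + 2*J) + 0 = 4 + 2*J)
P(D) = 542/3 (P(D) = -1 + (⅓)*545 = -1 + 545/3 = 542/3)
Q = -271/1063695 (Q = (542/3)/(-709130) = (542/3)*(-1/709130) = -271/1063695 ≈ -0.00025477)
1/(Q + (17 + p(-2))*252) = 1/(-271/1063695 + (17 + (4 + 2*(-2)))*252) = 1/(-271/1063695 + (17 + (4 - 4))*252) = 1/(-271/1063695 + (17 + 0)*252) = 1/(-271/1063695 + 17*252) = 1/(-271/1063695 + 4284) = 1/(4556869109/1063695) = 1063695/4556869109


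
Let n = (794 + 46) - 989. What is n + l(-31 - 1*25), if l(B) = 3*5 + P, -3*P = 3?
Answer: -135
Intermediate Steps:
P = -1 (P = -⅓*3 = -1)
l(B) = 14 (l(B) = 3*5 - 1 = 15 - 1 = 14)
n = -149 (n = 840 - 989 = -149)
n + l(-31 - 1*25) = -149 + 14 = -135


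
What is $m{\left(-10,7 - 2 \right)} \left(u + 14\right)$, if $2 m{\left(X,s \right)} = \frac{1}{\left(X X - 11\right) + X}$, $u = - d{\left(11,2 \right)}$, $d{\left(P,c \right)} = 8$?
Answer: $\frac{3}{79} \approx 0.037975$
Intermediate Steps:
$u = -8$ ($u = \left(-1\right) 8 = -8$)
$m{\left(X,s \right)} = \frac{1}{2 \left(-11 + X + X^{2}\right)}$ ($m{\left(X,s \right)} = \frac{1}{2 \left(\left(X X - 11\right) + X\right)} = \frac{1}{2 \left(\left(X^{2} - 11\right) + X\right)} = \frac{1}{2 \left(\left(-11 + X^{2}\right) + X\right)} = \frac{1}{2 \left(-11 + X + X^{2}\right)}$)
$m{\left(-10,7 - 2 \right)} \left(u + 14\right) = \frac{1}{2 \left(-11 - 10 + \left(-10\right)^{2}\right)} \left(-8 + 14\right) = \frac{1}{2 \left(-11 - 10 + 100\right)} 6 = \frac{1}{2 \cdot 79} \cdot 6 = \frac{1}{2} \cdot \frac{1}{79} \cdot 6 = \frac{1}{158} \cdot 6 = \frac{3}{79}$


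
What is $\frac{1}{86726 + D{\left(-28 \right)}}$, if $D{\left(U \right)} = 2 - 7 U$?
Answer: $\frac{1}{86924} \approx 1.1504 \cdot 10^{-5}$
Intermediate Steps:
$\frac{1}{86726 + D{\left(-28 \right)}} = \frac{1}{86726 + \left(2 - -196\right)} = \frac{1}{86726 + \left(2 + 196\right)} = \frac{1}{86726 + 198} = \frac{1}{86924}$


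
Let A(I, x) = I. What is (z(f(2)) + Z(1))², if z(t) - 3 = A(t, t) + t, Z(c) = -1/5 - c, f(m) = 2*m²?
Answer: 7921/25 ≈ 316.84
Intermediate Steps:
Z(c) = -⅕ - c (Z(c) = -1*⅕ - c = -⅕ - c)
z(t) = 3 + 2*t (z(t) = 3 + (t + t) = 3 + 2*t)
(z(f(2)) + Z(1))² = ((3 + 2*(2*2²)) + (-⅕ - 1*1))² = ((3 + 2*(2*4)) + (-⅕ - 1))² = ((3 + 2*8) - 6/5)² = ((3 + 16) - 6/5)² = (19 - 6/5)² = (89/5)² = 7921/25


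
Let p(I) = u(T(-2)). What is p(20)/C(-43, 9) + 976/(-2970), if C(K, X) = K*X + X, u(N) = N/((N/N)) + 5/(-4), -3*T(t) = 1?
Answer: -80939/249480 ≈ -0.32443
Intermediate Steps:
T(t) = -1/3 (T(t) = -1/3*1 = -1/3)
u(N) = -5/4 + N (u(N) = N/1 + 5*(-1/4) = N*1 - 5/4 = N - 5/4 = -5/4 + N)
p(I) = -19/12 (p(I) = -5/4 - 1/3 = -19/12)
C(K, X) = X + K*X
p(20)/C(-43, 9) + 976/(-2970) = -19*1/(9*(1 - 43))/12 + 976/(-2970) = -19/(12*(9*(-42))) + 976*(-1/2970) = -19/12/(-378) - 488/1485 = -19/12*(-1/378) - 488/1485 = 19/4536 - 488/1485 = -80939/249480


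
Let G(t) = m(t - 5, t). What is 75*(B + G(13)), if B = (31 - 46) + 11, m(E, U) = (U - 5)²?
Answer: 4500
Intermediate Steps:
m(E, U) = (-5 + U)²
G(t) = (-5 + t)²
B = -4 (B = -15 + 11 = -4)
75*(B + G(13)) = 75*(-4 + (-5 + 13)²) = 75*(-4 + 8²) = 75*(-4 + 64) = 75*60 = 4500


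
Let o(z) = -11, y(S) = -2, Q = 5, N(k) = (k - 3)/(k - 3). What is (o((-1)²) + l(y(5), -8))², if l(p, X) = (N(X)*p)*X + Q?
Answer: 100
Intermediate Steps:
N(k) = 1 (N(k) = (-3 + k)/(-3 + k) = 1)
l(p, X) = 5 + X*p (l(p, X) = (1*p)*X + 5 = p*X + 5 = X*p + 5 = 5 + X*p)
(o((-1)²) + l(y(5), -8))² = (-11 + (5 - 8*(-2)))² = (-11 + (5 + 16))² = (-11 + 21)² = 10² = 100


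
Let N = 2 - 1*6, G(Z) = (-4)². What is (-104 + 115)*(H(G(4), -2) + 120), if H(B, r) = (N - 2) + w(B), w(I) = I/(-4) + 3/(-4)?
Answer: 4807/4 ≈ 1201.8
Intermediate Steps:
w(I) = -¾ - I/4 (w(I) = I*(-¼) + 3*(-¼) = -I/4 - ¾ = -¾ - I/4)
G(Z) = 16
N = -4 (N = 2 - 6 = -4)
H(B, r) = -27/4 - B/4 (H(B, r) = (-4 - 2) + (-¾ - B/4) = -6 + (-¾ - B/4) = -27/4 - B/4)
(-104 + 115)*(H(G(4), -2) + 120) = (-104 + 115)*((-27/4 - ¼*16) + 120) = 11*((-27/4 - 4) + 120) = 11*(-43/4 + 120) = 11*(437/4) = 4807/4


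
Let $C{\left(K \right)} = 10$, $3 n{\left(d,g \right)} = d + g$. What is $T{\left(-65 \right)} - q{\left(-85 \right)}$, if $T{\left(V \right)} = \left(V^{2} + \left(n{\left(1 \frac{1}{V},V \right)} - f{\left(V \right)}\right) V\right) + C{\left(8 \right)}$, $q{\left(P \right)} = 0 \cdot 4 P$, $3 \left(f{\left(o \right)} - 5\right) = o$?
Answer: $\frac{13681}{3} \approx 4560.3$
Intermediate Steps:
$f{\left(o \right)} = 5 + \frac{o}{3}$
$n{\left(d,g \right)} = \frac{d}{3} + \frac{g}{3}$ ($n{\left(d,g \right)} = \frac{d + g}{3} = \frac{d}{3} + \frac{g}{3}$)
$q{\left(P \right)} = 0$ ($q{\left(P \right)} = 0 P = 0$)
$T{\left(V \right)} = 10 + V^{2} + V \left(-5 + \frac{1}{3 V}\right)$ ($T{\left(V \right)} = \left(V^{2} + \left(\left(\frac{1 \frac{1}{V}}{3} + \frac{V}{3}\right) - \left(5 + \frac{V}{3}\right)\right) V\right) + 10 = \left(V^{2} + \left(\left(\frac{1}{3 V} + \frac{V}{3}\right) - \left(5 + \frac{V}{3}\right)\right) V\right) + 10 = \left(V^{2} + \left(\left(\frac{V}{3} + \frac{1}{3 V}\right) - \left(5 + \frac{V}{3}\right)\right) V\right) + 10 = \left(V^{2} + \left(-5 + \frac{1}{3 V}\right) V\right) + 10 = \left(V^{2} + V \left(-5 + \frac{1}{3 V}\right)\right) + 10 = 10 + V^{2} + V \left(-5 + \frac{1}{3 V}\right)$)
$T{\left(-65 \right)} - q{\left(-85 \right)} = \left(\frac{31}{3} + \left(-65\right)^{2} - -325\right) - 0 = \left(\frac{31}{3} + 4225 + 325\right) + 0 = \frac{13681}{3} + 0 = \frac{13681}{3}$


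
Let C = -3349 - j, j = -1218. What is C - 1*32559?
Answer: -34690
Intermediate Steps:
C = -2131 (C = -3349 - 1*(-1218) = -3349 + 1218 = -2131)
C - 1*32559 = -2131 - 1*32559 = -2131 - 32559 = -34690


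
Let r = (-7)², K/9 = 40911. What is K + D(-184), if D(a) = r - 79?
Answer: 368169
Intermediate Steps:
K = 368199 (K = 9*40911 = 368199)
r = 49
D(a) = -30 (D(a) = 49 - 79 = -30)
K + D(-184) = 368199 - 30 = 368169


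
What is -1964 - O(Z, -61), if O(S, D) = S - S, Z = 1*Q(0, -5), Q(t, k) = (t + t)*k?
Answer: -1964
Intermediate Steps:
Q(t, k) = 2*k*t (Q(t, k) = (2*t)*k = 2*k*t)
Z = 0 (Z = 1*(2*(-5)*0) = 1*0 = 0)
O(S, D) = 0
-1964 - O(Z, -61) = -1964 - 1*0 = -1964 + 0 = -1964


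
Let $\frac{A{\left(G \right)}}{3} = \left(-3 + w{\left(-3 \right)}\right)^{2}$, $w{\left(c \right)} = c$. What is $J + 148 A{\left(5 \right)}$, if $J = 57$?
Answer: $16041$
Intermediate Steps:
$A{\left(G \right)} = 108$ ($A{\left(G \right)} = 3 \left(-3 - 3\right)^{2} = 3 \left(-6\right)^{2} = 3 \cdot 36 = 108$)
$J + 148 A{\left(5 \right)} = 57 + 148 \cdot 108 = 57 + 15984 = 16041$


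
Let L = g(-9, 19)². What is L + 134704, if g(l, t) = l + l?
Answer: 135028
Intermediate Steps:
g(l, t) = 2*l
L = 324 (L = (2*(-9))² = (-18)² = 324)
L + 134704 = 324 + 134704 = 135028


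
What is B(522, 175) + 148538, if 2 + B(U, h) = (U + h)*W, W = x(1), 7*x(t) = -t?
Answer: 1039055/7 ≈ 1.4844e+5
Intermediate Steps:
x(t) = -t/7 (x(t) = (-t)/7 = -t/7)
W = -⅐ (W = -⅐*1 = -⅐ ≈ -0.14286)
B(U, h) = -2 - U/7 - h/7 (B(U, h) = -2 + (U + h)*(-⅐) = -2 + (-U/7 - h/7) = -2 - U/7 - h/7)
B(522, 175) + 148538 = (-2 - ⅐*522 - ⅐*175) + 148538 = (-2 - 522/7 - 25) + 148538 = -711/7 + 148538 = 1039055/7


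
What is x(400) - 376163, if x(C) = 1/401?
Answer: -150841362/401 ≈ -3.7616e+5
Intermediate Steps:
x(C) = 1/401
x(400) - 376163 = 1/401 - 376163 = -150841362/401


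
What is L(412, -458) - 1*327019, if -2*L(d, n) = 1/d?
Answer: -269463657/824 ≈ -3.2702e+5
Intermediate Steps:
L(d, n) = -1/(2*d)
L(412, -458) - 1*327019 = -½/412 - 1*327019 = -½*1/412 - 327019 = -1/824 - 327019 = -269463657/824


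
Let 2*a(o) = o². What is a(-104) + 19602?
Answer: 25010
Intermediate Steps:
a(o) = o²/2
a(-104) + 19602 = (½)*(-104)² + 19602 = (½)*10816 + 19602 = 5408 + 19602 = 25010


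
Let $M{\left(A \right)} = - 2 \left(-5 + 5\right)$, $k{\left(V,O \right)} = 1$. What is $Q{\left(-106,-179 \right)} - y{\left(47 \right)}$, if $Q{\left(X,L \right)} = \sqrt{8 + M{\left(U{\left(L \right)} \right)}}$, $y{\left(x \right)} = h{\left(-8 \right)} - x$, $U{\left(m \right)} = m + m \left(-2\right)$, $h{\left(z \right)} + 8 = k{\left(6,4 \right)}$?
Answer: $54 + 2 \sqrt{2} \approx 56.828$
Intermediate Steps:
$h{\left(z \right)} = -7$ ($h{\left(z \right)} = -8 + 1 = -7$)
$U{\left(m \right)} = - m$ ($U{\left(m \right)} = m - 2 m = - m$)
$M{\left(A \right)} = 0$ ($M{\left(A \right)} = \left(-2\right) 0 = 0$)
$y{\left(x \right)} = -7 - x$
$Q{\left(X,L \right)} = 2 \sqrt{2}$ ($Q{\left(X,L \right)} = \sqrt{8 + 0} = \sqrt{8} = 2 \sqrt{2}$)
$Q{\left(-106,-179 \right)} - y{\left(47 \right)} = 2 \sqrt{2} - \left(-7 - 47\right) = 2 \sqrt{2} - -54 = 2 \sqrt{2} + 54 = 54 + 2 \sqrt{2}$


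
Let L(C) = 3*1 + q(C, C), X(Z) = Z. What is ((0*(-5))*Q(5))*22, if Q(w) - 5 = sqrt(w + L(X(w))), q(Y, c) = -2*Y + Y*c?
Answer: 0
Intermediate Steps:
L(C) = 3 + C*(-2 + C) (L(C) = 3*1 + C*(-2 + C) = 3 + C*(-2 + C))
Q(w) = 5 + sqrt(3 + w + w*(-2 + w)) (Q(w) = 5 + sqrt(w + (3 + w*(-2 + w))) = 5 + sqrt(3 + w + w*(-2 + w)))
((0*(-5))*Q(5))*22 = ((0*(-5))*(5 + sqrt(3 + 5**2 - 1*5)))*22 = (0*(5 + sqrt(3 + 25 - 5)))*22 = (0*(5 + sqrt(23)))*22 = 0*22 = 0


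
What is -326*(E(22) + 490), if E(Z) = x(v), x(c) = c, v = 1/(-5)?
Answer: -798374/5 ≈ -1.5967e+5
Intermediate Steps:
v = -⅕ ≈ -0.20000
E(Z) = -⅕
-326*(E(22) + 490) = -326*(-⅕ + 490) = -326*2449/5 = -798374/5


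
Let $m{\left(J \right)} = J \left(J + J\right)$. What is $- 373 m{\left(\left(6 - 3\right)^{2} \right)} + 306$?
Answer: $-60120$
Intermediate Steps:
$m{\left(J \right)} = 2 J^{2}$ ($m{\left(J \right)} = J 2 J = 2 J^{2}$)
$- 373 m{\left(\left(6 - 3\right)^{2} \right)} + 306 = - 373 \cdot 2 \left(\left(6 - 3\right)^{2}\right)^{2} + 306 = - 373 \cdot 2 \left(3^{2}\right)^{2} + 306 = - 373 \cdot 2 \cdot 9^{2} + 306 = - 373 \cdot 2 \cdot 81 + 306 = \left(-373\right) 162 + 306 = -60426 + 306 = -60120$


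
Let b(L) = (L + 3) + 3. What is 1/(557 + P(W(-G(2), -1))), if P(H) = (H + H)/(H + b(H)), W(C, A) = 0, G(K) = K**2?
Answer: 1/557 ≈ 0.0017953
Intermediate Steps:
b(L) = 6 + L (b(L) = (3 + L) + 3 = 6 + L)
P(H) = 2*H/(6 + 2*H) (P(H) = (H + H)/(H + (6 + H)) = (2*H)/(6 + 2*H) = 2*H/(6 + 2*H))
1/(557 + P(W(-G(2), -1))) = 1/(557 + 0/(3 + 0)) = 1/(557 + 0/3) = 1/(557 + 0*(1/3)) = 1/(557 + 0) = 1/557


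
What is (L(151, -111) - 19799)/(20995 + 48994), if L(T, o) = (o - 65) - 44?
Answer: -20019/69989 ≈ -0.28603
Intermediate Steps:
L(T, o) = -109 + o (L(T, o) = (-65 + o) - 44 = -109 + o)
(L(151, -111) - 19799)/(20995 + 48994) = ((-109 - 111) - 19799)/(20995 + 48994) = (-220 - 19799)/69989 = -20019*1/69989 = -20019/69989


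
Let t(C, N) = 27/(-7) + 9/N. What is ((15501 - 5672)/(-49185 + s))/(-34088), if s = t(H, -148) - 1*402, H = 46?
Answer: 2545711/437827899702 ≈ 5.8144e-6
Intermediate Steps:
t(C, N) = -27/7 + 9/N (t(C, N) = 27*(-⅐) + 9/N = -27/7 + 9/N)
s = -420531/1036 (s = (-27/7 + 9/(-148)) - 1*402 = (-27/7 + 9*(-1/148)) - 402 = (-27/7 - 9/148) - 402 = -4059/1036 - 402 = -420531/1036 ≈ -405.92)
((15501 - 5672)/(-49185 + s))/(-34088) = ((15501 - 5672)/(-49185 - 420531/1036))/(-34088) = (9829/(-51376191/1036))*(-1/34088) = (9829*(-1036/51376191))*(-1/34088) = -10182844/51376191*(-1/34088) = 2545711/437827899702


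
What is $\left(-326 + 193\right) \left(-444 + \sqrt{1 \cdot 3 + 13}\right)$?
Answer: $58520$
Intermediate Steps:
$\left(-326 + 193\right) \left(-444 + \sqrt{1 \cdot 3 + 13}\right) = - 133 \left(-444 + \sqrt{3 + 13}\right) = - 133 \left(-444 + \sqrt{16}\right) = - 133 \left(-444 + 4\right) = \left(-133\right) \left(-440\right) = 58520$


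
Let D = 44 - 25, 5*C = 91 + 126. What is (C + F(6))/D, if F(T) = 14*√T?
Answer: 217/95 + 14*√6/19 ≈ 4.0891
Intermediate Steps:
C = 217/5 (C = (91 + 126)/5 = (⅕)*217 = 217/5 ≈ 43.400)
D = 19
(C + F(6))/D = (217/5 + 14*√6)/19 = (217/5 + 14*√6)*(1/19) = 217/95 + 14*√6/19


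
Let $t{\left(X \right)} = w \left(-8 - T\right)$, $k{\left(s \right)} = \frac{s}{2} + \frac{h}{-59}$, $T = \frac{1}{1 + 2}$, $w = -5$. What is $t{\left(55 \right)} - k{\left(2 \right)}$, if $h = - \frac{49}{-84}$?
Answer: $\frac{28799}{708} \approx 40.677$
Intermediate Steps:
$T = \frac{1}{3} \approx 0.33333$
$h = \frac{7}{12}$ ($h = \left(-49\right) \left(- \frac{1}{84}\right) = \frac{7}{12} \approx 0.58333$)
$k{\left(s \right)} = - \frac{7}{708} + \frac{s}{2}$ ($k{\left(s \right)} = \frac{s}{2} + \frac{7}{12 \left(-59\right)} = s \frac{1}{2} + \frac{7}{12} \left(- \frac{1}{59}\right) = \frac{s}{2} - \frac{7}{708} = - \frac{7}{708} + \frac{s}{2}$)
$t{\left(X \right)} = \frac{125}{3}$ ($t{\left(X \right)} = - 5 \left(-8 - \frac{1}{3}\right) = \left(-5\right) \left(- \frac{25}{3}\right) = \frac{125}{3}$)
$t{\left(55 \right)} - k{\left(2 \right)} = \frac{125}{3} - \left(- \frac{7}{708} + \frac{1}{2} \cdot 2\right) = \frac{125}{3} - \left(- \frac{7}{708} + 1\right) = \frac{125}{3} - \frac{701}{708} = \frac{28799}{708}$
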